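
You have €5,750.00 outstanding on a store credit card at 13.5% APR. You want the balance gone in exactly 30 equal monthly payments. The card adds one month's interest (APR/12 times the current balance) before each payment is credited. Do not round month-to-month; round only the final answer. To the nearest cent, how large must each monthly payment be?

Monthly rate r = 13.5%/12 = 1.125% = 0.01125.
Level-payment amortization: P = B₀·r / (1 − (1+r)^(−n)) = 5750.00·0.01125 / (1 − 1.01125^(−30)).
Denominator 1 − (1+r)^(−30) = 0.285102199.
P = 64.6875 / 0.285102199 ≈ 226.89.

€226.89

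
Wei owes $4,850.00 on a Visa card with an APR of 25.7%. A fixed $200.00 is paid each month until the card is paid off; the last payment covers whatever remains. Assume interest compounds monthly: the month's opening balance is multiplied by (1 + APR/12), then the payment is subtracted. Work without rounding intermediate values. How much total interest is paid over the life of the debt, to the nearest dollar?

$2,065

Monthly rate r = 25.7%/12 = 2.14167% = 0.0214167.
Payoff takes n = ⌈−ln(1 − rB₀/P)/ln(1+r)⌉ = ⌈34.573⌉ = 35 payments; the last is $115.15.
Total paid = 34·$200.00 + $115.15 = $6,915.15.
Total interest = total paid − principal = $6,915.15 − $4,850.00 = $2,065.15.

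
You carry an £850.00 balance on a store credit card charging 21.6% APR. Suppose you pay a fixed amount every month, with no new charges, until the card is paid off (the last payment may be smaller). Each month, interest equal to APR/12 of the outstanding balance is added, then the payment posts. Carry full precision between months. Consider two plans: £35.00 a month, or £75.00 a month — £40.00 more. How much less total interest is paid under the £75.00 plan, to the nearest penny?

Monthly rate r = 21.6%/12 = 1.8% = 0.018.
At £35.00/mo: n = ⌈−ln(1 − rB₀/P)/ln(1+r)⌉ = 33 payments (last £7.61); total interest = total paid − £850.00 = £277.61.
At £75.00/mo: 13 payments (last £59.29); total interest £109.29.
Interest saved = £277.61 − £109.29 = £168.32.

£168.32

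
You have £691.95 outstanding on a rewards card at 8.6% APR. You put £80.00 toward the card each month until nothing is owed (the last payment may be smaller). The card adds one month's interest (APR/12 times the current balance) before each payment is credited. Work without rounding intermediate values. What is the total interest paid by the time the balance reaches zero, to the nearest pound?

£25

Monthly rate r = 8.6%/12 = 0.716667% = 0.00716667.
Payoff takes n = ⌈−ln(1 − rB₀/P)/ln(1+r)⌉ = ⌈8.961⌉ = 9 payments; the last is £76.89.
Total paid = 8·£80.00 + £76.89 = £716.89.
Total interest = total paid − principal = £716.89 − £691.95 = £24.94.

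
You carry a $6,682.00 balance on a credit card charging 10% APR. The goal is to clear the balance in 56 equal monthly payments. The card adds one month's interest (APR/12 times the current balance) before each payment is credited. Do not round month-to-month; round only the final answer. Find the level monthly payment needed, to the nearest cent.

$149.81

Monthly rate r = 10%/12 = 0.833333% = 0.00833333.
Level-payment amortization: P = B₀·r / (1 − (1+r)^(−n)) = 6682.00·0.00833333 / (1 − 1.00833^(−56)).
Denominator 1 − (1+r)^(−56) = 0.371697134.
P = 55.6833 / 0.371697134 ≈ 149.81.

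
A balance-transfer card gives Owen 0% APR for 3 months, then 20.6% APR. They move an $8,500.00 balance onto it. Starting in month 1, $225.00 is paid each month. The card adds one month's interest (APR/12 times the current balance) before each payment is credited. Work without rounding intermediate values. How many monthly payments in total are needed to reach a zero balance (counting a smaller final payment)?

Promo months 1–3 at r₀ = 0%/12 = 0; months 4+ at r₁ = 20.6%/12 = 0.0171667.
After month 3 (no interest yet): B = $8,500.00 − 3·$225.00 = $7,825.00.
Then at r₁ with $225.00/mo: n₂ = −ln(1 − r₁·B/P)/ln(1+r₁) ≈ 53.40 → 54 more payments.

57 months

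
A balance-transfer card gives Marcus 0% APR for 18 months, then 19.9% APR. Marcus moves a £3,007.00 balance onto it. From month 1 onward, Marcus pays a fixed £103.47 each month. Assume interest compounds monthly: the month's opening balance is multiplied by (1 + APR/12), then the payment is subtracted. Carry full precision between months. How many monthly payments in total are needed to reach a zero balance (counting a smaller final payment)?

Promo months 1–18 at r₀ = 0%/12 = 0; months 19+ at r₁ = 19.9%/12 = 0.0165833.
After month 18 (no interest yet): B = £3,007.00 − 18·£103.47 = £1,144.54.
Then at r₁ with £103.47/mo: n₂ = −ln(1 − r₁·B/P)/ln(1+r₁) ≈ 12.32 → 13 more payments.

31 payments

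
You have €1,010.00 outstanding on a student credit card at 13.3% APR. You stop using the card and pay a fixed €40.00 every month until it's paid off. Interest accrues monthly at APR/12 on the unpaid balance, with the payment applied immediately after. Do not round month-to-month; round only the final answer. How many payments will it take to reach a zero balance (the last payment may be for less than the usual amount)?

Monthly rate r = 13.3%/12 = 1.10833% = 0.0110833.
Recurrence: B ← B·(1+r) − €40.00.
Month 1: interest €11.19; balance after payment €981.19.
Month 2: interest €10.87; balance after payment €952.07.
Closed form: n = −ln(1 − rB₀/P)/ln(1+r) = −ln(0.72015)/ln(1.01108) ≈ 29.785, so the balance reaches zero during payment 30.

30 months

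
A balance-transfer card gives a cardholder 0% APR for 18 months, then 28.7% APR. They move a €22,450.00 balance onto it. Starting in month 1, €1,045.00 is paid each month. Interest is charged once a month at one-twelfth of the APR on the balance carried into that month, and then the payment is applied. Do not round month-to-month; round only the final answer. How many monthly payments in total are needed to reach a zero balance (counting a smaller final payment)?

22 months

Promo months 1–18 at r₀ = 0%/12 = 0; months 19+ at r₁ = 28.7%/12 = 0.0239167.
After month 18 (no interest yet): B = €22,450.00 − 18·€1,045.00 = €3,640.00.
Then at r₁ with €1,045.00/mo: n₂ = −ln(1 − r₁·B/P)/ln(1+r₁) ≈ 3.68 → 4 more payments.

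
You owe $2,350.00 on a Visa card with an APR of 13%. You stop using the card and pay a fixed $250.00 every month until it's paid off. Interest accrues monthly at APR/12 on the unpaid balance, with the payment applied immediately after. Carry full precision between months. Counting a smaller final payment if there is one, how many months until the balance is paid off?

10 payments

Monthly rate r = 13%/12 = 1.08333% = 0.0108333.
Recurrence: B ← B·(1+r) − $250.00.
Month 1: interest $25.46; balance after payment $2,125.46.
Month 2: interest $23.03; balance after payment $1,898.48.
Closed form: n = −ln(1 − rB₀/P)/ln(1+r) = −ln(0.89817)/ln(1.01083) ≈ 9.967, so the balance reaches zero during payment 10.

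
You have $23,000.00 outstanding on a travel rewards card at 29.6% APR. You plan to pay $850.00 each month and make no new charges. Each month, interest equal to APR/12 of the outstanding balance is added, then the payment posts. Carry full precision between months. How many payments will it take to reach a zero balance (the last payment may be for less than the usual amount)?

Monthly rate r = 29.6%/12 = 2.46667% = 0.0246667.
Recurrence: B ← B·(1+r) − $850.00.
Month 1: interest $567.33; balance after payment $22,717.33.
Month 2: interest $560.36; balance after payment $22,427.69.
Closed form: n = −ln(1 − rB₀/P)/ln(1+r) = −ln(0.33255)/ln(1.02467) ≈ 45.182, so the balance reaches zero during payment 46.

46 months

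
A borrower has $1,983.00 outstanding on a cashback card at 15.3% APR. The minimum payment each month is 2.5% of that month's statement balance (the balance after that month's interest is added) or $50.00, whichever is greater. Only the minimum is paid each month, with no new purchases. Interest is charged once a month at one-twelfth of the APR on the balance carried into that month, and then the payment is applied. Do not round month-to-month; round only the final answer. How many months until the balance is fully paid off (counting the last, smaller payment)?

56 months

Monthly rate r = 15.3%/12 = 1.275% = 0.01275.
While 2.5% of the post-interest balance exceeds $50.00, each month B ← (B·(1+r))·(1 − 0.025), i.e. B shrinks by the factor (1+r)·0.975 = 0.98743.
This holds for months 1–1. Entering month 2 the balance is $1,958.08; 2.5% of the post-interest balance is now below $50.00, so the flat $50.00 minimum applies from here.
From month 2 a fixed $50.00 at rate r clears $1,958.08 in 55 more payments. Total: 1 + 55 = 56 months.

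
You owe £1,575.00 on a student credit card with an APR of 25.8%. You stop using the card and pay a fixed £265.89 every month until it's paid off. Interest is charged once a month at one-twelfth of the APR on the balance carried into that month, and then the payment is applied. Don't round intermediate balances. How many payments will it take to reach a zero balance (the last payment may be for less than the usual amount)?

7 months

Monthly rate r = 25.8%/12 = 2.15% = 0.0215.
Recurrence: B ← B·(1+r) − £265.89.
Month 1: interest £33.86; balance after payment £1,342.97.
Month 2: interest £28.87; balance after payment £1,105.96.
Closed form: n = −ln(1 − rB₀/P)/ln(1+r) = −ln(0.87264)/ln(1.0215) ≈ 6.404, so the balance reaches zero during payment 7.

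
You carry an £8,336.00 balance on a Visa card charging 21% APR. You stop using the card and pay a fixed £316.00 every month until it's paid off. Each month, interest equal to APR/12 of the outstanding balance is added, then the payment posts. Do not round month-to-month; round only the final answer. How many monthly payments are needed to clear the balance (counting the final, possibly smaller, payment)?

36 months

Monthly rate r = 21%/12 = 1.75% = 0.0175.
Recurrence: B ← B·(1+r) − £316.00.
Month 1: interest £145.88; balance after payment £8,165.88.
Month 2: interest £142.90; balance after payment £7,992.78.
Closed form: n = −ln(1 − rB₀/P)/ln(1+r) = −ln(0.53835)/ln(1.0175) ≈ 35.694, so the balance reaches zero during payment 36.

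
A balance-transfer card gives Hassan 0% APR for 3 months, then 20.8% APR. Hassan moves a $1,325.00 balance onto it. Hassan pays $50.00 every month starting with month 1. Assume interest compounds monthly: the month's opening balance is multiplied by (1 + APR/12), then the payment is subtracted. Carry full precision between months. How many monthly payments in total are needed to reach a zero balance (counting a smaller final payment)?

Promo months 1–3 at r₀ = 0%/12 = 0; months 4+ at r₁ = 20.8%/12 = 0.0173333.
After month 3 (no interest yet): B = $1,325.00 − 3·$50.00 = $1,175.00.
Then at r₁ with $50.00/mo: n₂ = −ln(1 − r₁·B/P)/ln(1+r₁) ≈ 30.44 → 31 more payments.

34 payments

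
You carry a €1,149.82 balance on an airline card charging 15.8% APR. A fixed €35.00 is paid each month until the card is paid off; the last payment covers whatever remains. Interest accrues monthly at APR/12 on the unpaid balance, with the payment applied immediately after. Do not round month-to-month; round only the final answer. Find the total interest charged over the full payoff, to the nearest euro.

€366

Monthly rate r = 15.8%/12 = 1.31667% = 0.0131667.
Payoff takes n = ⌈−ln(1 − rB₀/P)/ln(1+r)⌉ = ⌈43.316⌉ = 44 payments; the last is €11.11.
Total paid = 43·€35.00 + €11.11 = €1,516.11.
Total interest = total paid − principal = €1,516.11 − €1,149.82 = €366.29.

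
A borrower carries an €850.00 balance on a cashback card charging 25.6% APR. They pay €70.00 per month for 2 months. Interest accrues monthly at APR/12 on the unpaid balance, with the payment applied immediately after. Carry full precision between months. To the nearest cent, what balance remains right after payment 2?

€745.16

Monthly rate r = 25.6%/12 = 2.13333% = 0.0213333.
Each month: B ← B·(1+r) − €70.00.
Month 1: interest €18.13; balance after payment €798.13.
Month 2: interest €17.03; balance after payment €745.16.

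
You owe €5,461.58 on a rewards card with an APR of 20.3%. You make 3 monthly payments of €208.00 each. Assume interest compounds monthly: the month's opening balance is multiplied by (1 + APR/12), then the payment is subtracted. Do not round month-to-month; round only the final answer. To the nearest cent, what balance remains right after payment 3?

Monthly rate r = 20.3%/12 = 1.69167% = 0.0169167.
Each month: B ← B·(1+r) − €208.00.
Month 1: interest €92.39; balance after payment €5,345.97.
Month 2: interest €90.44; balance after payment €5,228.41.
Month 3: interest €88.45; balance after payment €5,108.85.

€5,108.85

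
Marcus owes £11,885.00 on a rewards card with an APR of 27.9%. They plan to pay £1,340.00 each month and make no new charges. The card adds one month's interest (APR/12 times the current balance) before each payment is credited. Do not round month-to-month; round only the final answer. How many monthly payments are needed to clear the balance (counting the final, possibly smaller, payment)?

Monthly rate r = 27.9%/12 = 2.325% = 0.02325.
Recurrence: B ← B·(1+r) − £1,340.00.
Month 1: interest £276.33; balance after payment £10,821.33.
Month 2: interest £251.60; balance after payment £9,732.92.
Closed form: n = −ln(1 − rB₀/P)/ln(1+r) = −ln(0.79379)/ln(1.02325) ≈ 10.048, so the balance reaches zero during payment 11.

11 months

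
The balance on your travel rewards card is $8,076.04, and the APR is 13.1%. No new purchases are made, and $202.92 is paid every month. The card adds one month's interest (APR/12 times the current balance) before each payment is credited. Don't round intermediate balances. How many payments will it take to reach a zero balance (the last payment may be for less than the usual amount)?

Monthly rate r = 13.1%/12 = 1.09167% = 0.0109167.
Recurrence: B ← B·(1+r) − $202.92.
Month 1: interest $88.16; balance after payment $7,961.28.
Month 2: interest $86.91; balance after payment $7,845.27.
Closed form: n = −ln(1 − rB₀/P)/ln(1+r) = −ln(0.56553)/ln(1.01092) ≈ 52.498, so the balance reaches zero during payment 53.

53 payments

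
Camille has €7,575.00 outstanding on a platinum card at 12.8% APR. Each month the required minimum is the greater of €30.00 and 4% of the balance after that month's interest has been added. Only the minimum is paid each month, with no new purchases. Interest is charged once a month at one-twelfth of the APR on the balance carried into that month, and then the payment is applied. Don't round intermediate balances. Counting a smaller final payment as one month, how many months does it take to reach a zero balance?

Monthly rate r = 12.8%/12 = 1.06667% = 0.0106667.
While 4% of the post-interest balance exceeds €30.00, each month B ← (B·(1+r))·(1 − 0.04), i.e. B shrinks by the factor (1+r)·0.96 = 0.97024.
This holds for months 1–77. Entering month 78 the balance is €739.74; 4% of the post-interest balance is now below €30.00, so the flat €30.00 minimum applies from here.
From month 78 a fixed €30.00 at rate r clears €739.74 in 29 more payments. Total: 77 + 29 = 106 months.

106 months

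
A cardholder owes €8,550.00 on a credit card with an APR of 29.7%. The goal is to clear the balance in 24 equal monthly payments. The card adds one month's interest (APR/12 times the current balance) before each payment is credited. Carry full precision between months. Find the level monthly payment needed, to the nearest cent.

€476.74

Monthly rate r = 29.7%/12 = 2.475% = 0.02475.
Level-payment amortization: P = B₀·r / (1 − (1+r)^(−n)) = 8550.00·0.02475 / (1 − 1.02475^(−24)).
Denominator 1 − (1+r)^(−24) = 0.443878414.
P = 211.612 / 0.443878414 ≈ 476.74.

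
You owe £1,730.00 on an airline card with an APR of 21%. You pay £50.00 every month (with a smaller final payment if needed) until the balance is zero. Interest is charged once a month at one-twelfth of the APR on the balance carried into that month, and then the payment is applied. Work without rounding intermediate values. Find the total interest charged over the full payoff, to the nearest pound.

£951

Monthly rate r = 21%/12 = 1.75% = 0.0175.
Payoff takes n = ⌈−ln(1 − rB₀/P)/ln(1+r)⌉ = ⌈53.614⌉ = 54 payments; the last is £30.82.
Total paid = 53·£50.00 + £30.82 = £2,680.82.
Total interest = total paid − principal = £2,680.82 − £1,730.00 = £950.82.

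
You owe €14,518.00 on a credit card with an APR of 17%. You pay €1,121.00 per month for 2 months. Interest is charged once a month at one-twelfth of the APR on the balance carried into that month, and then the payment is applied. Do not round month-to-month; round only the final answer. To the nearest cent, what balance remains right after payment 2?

€12,674.38

Monthly rate r = 17%/12 = 1.41667% = 0.0141667.
Each month: B ← B·(1+r) − €1,121.00.
Month 1: interest €205.67; balance after payment €13,602.67.
Month 2: interest €192.70; balance after payment €12,674.38.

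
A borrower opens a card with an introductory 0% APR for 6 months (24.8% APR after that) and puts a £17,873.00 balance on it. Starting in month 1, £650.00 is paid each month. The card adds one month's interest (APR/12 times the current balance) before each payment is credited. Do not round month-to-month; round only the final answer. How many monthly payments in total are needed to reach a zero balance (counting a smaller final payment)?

35 months

Promo months 1–6 at r₀ = 0%/12 = 0; months 7+ at r₁ = 24.8%/12 = 0.0206667.
After month 6 (no interest yet): B = £17,873.00 − 6·£650.00 = £13,973.00.
Then at r₁ with £650.00/mo: n₂ = −ln(1 − r₁·B/P)/ln(1+r₁) ≈ 28.72 → 29 more payments.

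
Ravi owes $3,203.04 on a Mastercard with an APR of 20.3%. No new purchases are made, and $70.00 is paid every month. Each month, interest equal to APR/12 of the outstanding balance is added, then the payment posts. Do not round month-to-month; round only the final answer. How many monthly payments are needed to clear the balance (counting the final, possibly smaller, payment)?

Monthly rate r = 20.3%/12 = 1.69167% = 0.0169167.
Recurrence: B ← B·(1+r) − $70.00.
Month 1: interest $54.18; balance after payment $3,187.22.
Month 2: interest $53.92; balance after payment $3,171.14.
Closed form: n = −ln(1 − rB₀/P)/ln(1+r) = −ln(0.22593)/ln(1.01692) ≈ 88.674, so the balance reaches zero during payment 89.

89 months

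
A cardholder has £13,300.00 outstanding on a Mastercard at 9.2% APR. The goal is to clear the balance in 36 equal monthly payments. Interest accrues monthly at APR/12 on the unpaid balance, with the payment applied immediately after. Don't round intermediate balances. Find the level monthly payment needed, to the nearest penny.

£424.18

Monthly rate r = 9.2%/12 = 0.766667% = 0.00766667.
Level-payment amortization: P = B₀·r / (1 − (1+r)^(−n)) = 13300.00·0.00766667 / (1 − 1.00767^(−36)).
Denominator 1 − (1+r)^(−36) = 0.240387904.
P = 101.967 / 0.240387904 ≈ 424.18.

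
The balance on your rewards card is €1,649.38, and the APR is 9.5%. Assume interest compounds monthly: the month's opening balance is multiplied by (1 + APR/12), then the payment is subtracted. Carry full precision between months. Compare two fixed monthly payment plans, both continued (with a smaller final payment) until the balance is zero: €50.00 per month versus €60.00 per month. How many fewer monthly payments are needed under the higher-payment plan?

Monthly rate r = 9.5%/12 = 0.791667% = 0.00791667.
At €50.00/mo: n = ⌈−ln(1 − rB₀/P)/ln(1+r)⌉ = 39 payments (last €19.16); total interest = total paid − €1,649.38 = €269.78.
At €60.00/mo: 32 payments (last €7.43); total interest €218.05.
Payments saved = 39 − 32 = 7.

7 fewer payments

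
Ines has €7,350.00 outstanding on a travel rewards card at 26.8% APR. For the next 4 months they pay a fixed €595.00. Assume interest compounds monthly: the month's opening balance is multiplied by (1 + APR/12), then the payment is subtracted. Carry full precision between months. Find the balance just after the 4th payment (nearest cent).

€5,568.00

Monthly rate r = 26.8%/12 = 2.23333% = 0.0223333.
Each month: B ← B·(1+r) − €595.00.
Month 1: interest €164.15; balance after payment €6,919.15.
Month 2: interest €154.53; balance after payment €6,478.68.
Month 3: interest €144.69; balance after payment €6,028.37.
Month 4: interest €134.63; balance after payment €5,568.00.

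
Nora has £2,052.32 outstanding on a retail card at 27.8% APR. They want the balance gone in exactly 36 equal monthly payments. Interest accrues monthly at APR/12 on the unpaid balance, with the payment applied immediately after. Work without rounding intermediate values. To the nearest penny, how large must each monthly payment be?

£84.67

Monthly rate r = 27.8%/12 = 2.31667% = 0.0231667.
Level-payment amortization: P = B₀·r / (1 − (1+r)^(−n)) = 2052.32·0.0231667 / (1 − 1.02317^(−36)).
Denominator 1 − (1+r)^(−36) = 0.561539765.
P = 47.5454 / 0.561539765 ≈ 84.67.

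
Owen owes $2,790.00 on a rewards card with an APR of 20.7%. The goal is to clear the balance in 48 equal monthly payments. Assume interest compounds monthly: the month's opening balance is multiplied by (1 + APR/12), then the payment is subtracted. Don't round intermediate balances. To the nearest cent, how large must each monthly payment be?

$85.94

Monthly rate r = 20.7%/12 = 1.725% = 0.01725.
Level-payment amortization: P = B₀·r / (1 − (1+r)^(−n)) = 2790.00·0.01725 / (1 − 1.01725^(−48)).
Denominator 1 − (1+r)^(−48) = 0.559981972.
P = 48.1275 / 0.559981972 ≈ 85.94.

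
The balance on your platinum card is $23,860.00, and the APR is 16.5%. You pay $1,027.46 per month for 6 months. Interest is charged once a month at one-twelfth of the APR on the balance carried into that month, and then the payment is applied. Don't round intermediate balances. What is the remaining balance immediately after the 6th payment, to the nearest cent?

Monthly rate r = 16.5%/12 = 1.375% = 0.01375.
Each month: B ← B·(1+r) − $1,027.46.
Month 1: interest $328.07; balance after payment $23,160.62.
Month 2: interest $318.46; balance after payment $22,451.61.
Month 3: interest $308.71; balance after payment $21,732.86.
Month 4: interest $298.83; balance after payment $21,004.23.
Month 5: interest $288.81; balance after payment $20,265.58.
Month 6: interest $278.65; balance after payment $19,516.77.

$19,516.77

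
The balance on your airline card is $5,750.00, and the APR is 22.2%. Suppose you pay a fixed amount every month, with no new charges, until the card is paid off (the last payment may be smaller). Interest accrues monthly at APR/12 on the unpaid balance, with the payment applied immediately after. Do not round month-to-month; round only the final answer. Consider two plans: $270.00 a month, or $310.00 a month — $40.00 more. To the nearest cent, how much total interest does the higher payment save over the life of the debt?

$269.70

Monthly rate r = 22.2%/12 = 1.85% = 0.0185.
At $270.00/mo: n = ⌈−ln(1 − rB₀/P)/ln(1+r)⌉ = 28 payments (last $87.57); total interest = total paid − $5,750.00 = $1,627.57.
At $310.00/mo: 23 payments (last $287.87); total interest $1,357.87.
Interest saved = $1,627.57 − $1,357.87 = $269.70.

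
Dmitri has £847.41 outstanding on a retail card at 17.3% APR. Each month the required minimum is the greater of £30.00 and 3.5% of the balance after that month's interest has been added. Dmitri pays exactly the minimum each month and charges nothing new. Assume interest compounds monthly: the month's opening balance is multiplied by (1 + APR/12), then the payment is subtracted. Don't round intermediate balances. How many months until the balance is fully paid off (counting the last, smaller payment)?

37 months

Monthly rate r = 17.3%/12 = 1.44167% = 0.0144167.
While 3.5% of the post-interest balance exceeds £30.00, each month B ← (B·(1+r))·(1 − 0.035), i.e. B shrinks by the factor (1+r)·0.965 = 0.97891.
This holds for months 1–1. Entering month 2 the balance is £829.54; 3.5% of the post-interest balance is now below £30.00, so the flat £30.00 minimum applies from here.
From month 2 a fixed £30.00 at rate r clears £829.54 in 36 more payments. Total: 1 + 36 = 37 months.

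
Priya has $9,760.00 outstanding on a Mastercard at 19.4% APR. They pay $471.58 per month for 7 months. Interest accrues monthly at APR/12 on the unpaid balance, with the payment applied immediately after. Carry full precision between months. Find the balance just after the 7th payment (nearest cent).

Monthly rate r = 19.4%/12 = 1.61667% = 0.0161667.
Each month: B ← B·(1+r) − $471.58.
Month 1: interest $157.79; balance after payment $9,446.21.
Month 2: interest $152.71; balance after payment $9,127.34.
Month 3: interest $147.56; balance after payment $8,803.32.
Month 4: interest $142.32; balance after payment $8,474.06.
Month 5: interest $137.00; balance after payment $8,139.48.
Month 6: interest $131.59; balance after payment $7,799.48.
Month 7: interest $126.09; balance after payment $7,454.00.

$7,454.00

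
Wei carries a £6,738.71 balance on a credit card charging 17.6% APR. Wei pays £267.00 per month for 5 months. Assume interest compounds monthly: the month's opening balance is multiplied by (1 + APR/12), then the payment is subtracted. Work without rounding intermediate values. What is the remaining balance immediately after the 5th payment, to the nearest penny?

Monthly rate r = 17.6%/12 = 1.46667% = 0.0146667.
Each month: B ← B·(1+r) − £267.00.
Month 1: interest £98.83; balance after payment £6,570.54.
Month 2: interest £96.37; balance after payment £6,399.91.
Month 3: interest £93.87; balance after payment £6,226.78.
Month 4: interest £91.33; balance after payment £6,051.10.
Month 5: interest £88.75; balance after payment £5,872.85.

£5,872.85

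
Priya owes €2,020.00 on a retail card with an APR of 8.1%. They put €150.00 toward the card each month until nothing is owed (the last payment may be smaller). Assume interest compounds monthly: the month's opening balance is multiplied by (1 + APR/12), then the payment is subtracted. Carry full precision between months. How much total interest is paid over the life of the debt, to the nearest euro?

€105

Monthly rate r = 8.1%/12 = 0.675% = 0.00675.
Payoff takes n = ⌈−ln(1 − rB₀/P)/ln(1+r)⌉ = ⌈14.166⌉ = 15 payments; the last is €24.99.
Total paid = 14·€150.00 + €24.99 = €2,124.99.
Total interest = total paid − principal = €2,124.99 − €2,020.00 = €104.99.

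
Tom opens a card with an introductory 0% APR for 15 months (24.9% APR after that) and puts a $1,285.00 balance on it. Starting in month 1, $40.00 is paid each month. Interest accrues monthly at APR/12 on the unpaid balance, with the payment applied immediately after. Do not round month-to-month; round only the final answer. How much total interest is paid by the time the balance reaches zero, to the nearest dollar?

$170

Promo months 1–15 at r₀ = 0%/12 = 0; months 16+ at r₁ = 24.9%/12 = 0.02075.
After month 15 (no interest yet): B = $1,285.00 − 15·$40.00 = $685.00.
Then at r₁ with $40.00/mo: n₂ = −ln(1 − r₁·B/P)/ln(1+r₁) ≈ 21.38 → 22 more payments.
Total paid = 36·$40.00 + $15.19 = $1,455.19; interest = $1,455.19 − $1,285.00 = $170.19.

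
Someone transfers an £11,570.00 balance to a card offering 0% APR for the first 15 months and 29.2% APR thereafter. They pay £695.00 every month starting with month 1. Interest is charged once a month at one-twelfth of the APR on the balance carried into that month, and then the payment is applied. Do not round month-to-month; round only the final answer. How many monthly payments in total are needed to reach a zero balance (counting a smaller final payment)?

Promo months 1–15 at r₀ = 0%/12 = 0; months 16+ at r₁ = 29.2%/12 = 0.0243333.
After month 15 (no interest yet): B = £11,570.00 − 15·£695.00 = £1,145.00.
Then at r₁ with £695.00/mo: n₂ = −ln(1 − r₁·B/P)/ln(1+r₁) ≈ 1.70 → 2 more payments.

17 months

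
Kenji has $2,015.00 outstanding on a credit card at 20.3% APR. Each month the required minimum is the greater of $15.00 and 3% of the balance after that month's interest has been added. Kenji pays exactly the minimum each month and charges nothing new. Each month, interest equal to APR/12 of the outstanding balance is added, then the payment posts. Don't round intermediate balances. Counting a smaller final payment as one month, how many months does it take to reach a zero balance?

Monthly rate r = 20.3%/12 = 1.69167% = 0.0169167.
While 3% of the post-interest balance exceeds $15.00, each month B ← (B·(1+r))·(1 − 0.03), i.e. B shrinks by the factor (1+r)·0.97 = 0.98641.
This holds for months 1–104. Entering month 105 the balance is $485.53; 3% of the post-interest balance is now below $15.00, so the flat $15.00 minimum applies from here.
From month 105 a fixed $15.00 at rate r clears $485.53 in 48 more payments. Total: 104 + 48 = 152 months.

152 months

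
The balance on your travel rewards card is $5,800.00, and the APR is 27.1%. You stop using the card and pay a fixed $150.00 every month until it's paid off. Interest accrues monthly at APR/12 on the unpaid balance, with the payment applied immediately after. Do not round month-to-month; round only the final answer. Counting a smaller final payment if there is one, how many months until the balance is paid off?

93 payments

Monthly rate r = 27.1%/12 = 2.25833% = 0.0225833.
Recurrence: B ← B·(1+r) − $150.00.
Month 1: interest $130.98; balance after payment $5,780.98.
Month 2: interest $130.55; balance after payment $5,761.54.
Closed form: n = −ln(1 − rB₀/P)/ln(1+r) = −ln(0.12678)/ln(1.02258) ≈ 92.482, so the balance reaches zero during payment 93.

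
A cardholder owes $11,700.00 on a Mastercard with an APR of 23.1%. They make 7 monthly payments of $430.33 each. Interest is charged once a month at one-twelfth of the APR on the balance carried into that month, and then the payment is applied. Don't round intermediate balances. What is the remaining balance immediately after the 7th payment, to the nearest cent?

Monthly rate r = 23.1%/12 = 1.925% = 0.01925.
Each month: B ← B·(1+r) − $430.33.
Month 1: interest $225.22; balance after payment $11,494.90.
Month 2: interest $221.28; balance after payment $11,285.84.
Month 3: interest $217.25; balance after payment $11,072.76.
Month 4: interest $213.15; balance after payment $10,855.58.
Month 5: interest $208.97; balance after payment $10,634.22.
Month 6: interest $204.71; balance after payment $10,408.60.
Month 7: interest $200.37; balance after payment $10,178.64.

$10,178.64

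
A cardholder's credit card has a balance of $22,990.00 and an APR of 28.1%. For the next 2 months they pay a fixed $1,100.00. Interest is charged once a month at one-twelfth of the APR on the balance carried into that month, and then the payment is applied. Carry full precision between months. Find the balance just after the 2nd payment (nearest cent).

$21,853.55

Monthly rate r = 28.1%/12 = 2.34167% = 0.0234167.
Each month: B ← B·(1+r) − $1,100.00.
Month 1: interest $538.35; balance after payment $22,428.35.
Month 2: interest $525.20; balance after payment $21,853.55.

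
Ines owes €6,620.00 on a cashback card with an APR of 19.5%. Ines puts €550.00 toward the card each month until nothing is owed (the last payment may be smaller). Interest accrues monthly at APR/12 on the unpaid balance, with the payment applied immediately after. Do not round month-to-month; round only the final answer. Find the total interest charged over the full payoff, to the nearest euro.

Monthly rate r = 19.5%/12 = 1.625% = 0.01625.
Payoff takes n = ⌈−ln(1 − rB₀/P)/ln(1+r)⌉ = ⌈13.502⌉ = 14 payments; the last is €277.33.
Total paid = 13·€550.00 + €277.33 = €7,427.33.
Total interest = total paid − principal = €7,427.33 − €6,620.00 = €807.33.

€807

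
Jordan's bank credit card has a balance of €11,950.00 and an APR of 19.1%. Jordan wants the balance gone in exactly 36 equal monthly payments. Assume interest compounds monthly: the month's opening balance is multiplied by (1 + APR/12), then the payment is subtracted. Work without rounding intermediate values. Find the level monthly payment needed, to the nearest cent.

€438.64

Monthly rate r = 19.1%/12 = 1.59167% = 0.0159167.
Level-payment amortization: P = B₀·r / (1 − (1+r)^(−n)) = 11950.00·0.0159167 / (1 − 1.01592^(−36)).
Denominator 1 − (1+r)^(−36) = 0.433618666.
P = 190.204 / 0.433618666 ≈ 438.64.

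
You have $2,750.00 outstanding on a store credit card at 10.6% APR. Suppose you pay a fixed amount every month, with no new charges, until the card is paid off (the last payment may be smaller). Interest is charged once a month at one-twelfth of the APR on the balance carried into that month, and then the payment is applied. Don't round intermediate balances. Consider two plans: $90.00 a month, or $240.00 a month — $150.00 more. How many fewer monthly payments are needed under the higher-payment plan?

Monthly rate r = 10.6%/12 = 0.883333% = 0.00883333.
At $90.00/mo: n = ⌈−ln(1 − rB₀/P)/ln(1+r)⌉ = 36 payments (last $69.40); total interest = total paid − $2,750.00 = $469.40.
At $240.00/mo: 13 payments (last $32.25); total interest $162.25.
Payments saved = 36 − 13 = 23.

23 fewer payments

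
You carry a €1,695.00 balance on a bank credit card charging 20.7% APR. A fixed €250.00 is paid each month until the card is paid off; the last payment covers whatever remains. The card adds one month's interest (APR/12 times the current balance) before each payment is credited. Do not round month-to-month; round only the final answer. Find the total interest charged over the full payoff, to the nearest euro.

Monthly rate r = 20.7%/12 = 1.725% = 0.01725.
Payoff takes n = ⌈−ln(1 − rB₀/P)/ln(1+r)⌉ = ⌈7.272⌉ = 8 payments; the last is €68.52.
Total paid = 7·€250.00 + €68.52 = €1,818.52.
Total interest = total paid − principal = €1,818.52 − €1,695.00 = €123.52.

€124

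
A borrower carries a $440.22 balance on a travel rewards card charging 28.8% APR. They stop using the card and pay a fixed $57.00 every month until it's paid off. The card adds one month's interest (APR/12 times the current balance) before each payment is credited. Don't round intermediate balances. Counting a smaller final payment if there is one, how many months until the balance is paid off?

Monthly rate r = 28.8%/12 = 2.4% = 0.024.
Recurrence: B ← B·(1+r) − $57.00.
Month 1: interest $10.57; balance after payment $393.79.
Month 2: interest $9.45; balance after payment $346.24.
Closed form: n = −ln(1 − rB₀/P)/ln(1+r) = −ln(0.81464)/ln(1.024) ≈ 8.644, so the balance reaches zero during payment 9.

9 payments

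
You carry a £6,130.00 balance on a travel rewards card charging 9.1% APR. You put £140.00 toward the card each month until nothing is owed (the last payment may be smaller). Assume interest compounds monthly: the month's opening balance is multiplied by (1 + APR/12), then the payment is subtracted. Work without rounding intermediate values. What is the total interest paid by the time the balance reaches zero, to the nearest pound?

£1,348

Monthly rate r = 9.1%/12 = 0.758333% = 0.00758333.
Payoff takes n = ⌈−ln(1 − rB₀/P)/ln(1+r)⌉ = ⌈53.414⌉ = 54 payments; the last is £58.11.
Total paid = 53·£140.00 + £58.11 = £7,478.11.
Total interest = total paid − principal = £7,478.11 − £6,130.00 = £1,348.11.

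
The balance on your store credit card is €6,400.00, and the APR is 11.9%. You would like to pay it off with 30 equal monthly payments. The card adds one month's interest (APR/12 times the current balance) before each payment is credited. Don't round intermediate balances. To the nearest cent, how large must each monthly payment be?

€247.69

Monthly rate r = 11.9%/12 = 0.991667% = 0.00991667.
Level-payment amortization: P = B₀·r / (1 − (1+r)^(−n)) = 6400.00·0.00991667 / (1 − 1.00992^(−30)).
Denominator 1 − (1+r)^(−30) = 0.256238289.
P = 63.4667 / 0.256238289 ≈ 247.69.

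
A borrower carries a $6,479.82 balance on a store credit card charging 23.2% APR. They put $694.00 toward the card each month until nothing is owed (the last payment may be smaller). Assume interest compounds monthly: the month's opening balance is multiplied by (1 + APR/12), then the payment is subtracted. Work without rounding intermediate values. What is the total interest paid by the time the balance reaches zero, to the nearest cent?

$736.83

Monthly rate r = 23.2%/12 = 1.93333% = 0.0193333.
Payoff takes n = ⌈−ln(1 − rB₀/P)/ln(1+r)⌉ = ⌈10.396⌉ = 11 payments; the last is $276.65.
Total paid = 10·$694.00 + $276.65 = $7,216.65.
Total interest = total paid − principal = $7,216.65 − $6,479.82 = $736.83.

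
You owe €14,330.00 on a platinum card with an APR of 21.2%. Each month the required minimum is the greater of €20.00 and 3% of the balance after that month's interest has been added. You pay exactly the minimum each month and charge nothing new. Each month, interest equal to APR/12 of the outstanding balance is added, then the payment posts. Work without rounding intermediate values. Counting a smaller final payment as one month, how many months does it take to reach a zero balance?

Monthly rate r = 21.2%/12 = 1.76667% = 0.0176667.
While 3% of the post-interest balance exceeds €20.00, each month B ← (B·(1+r))·(1 − 0.03), i.e. B shrinks by the factor (1+r)·0.97 = 0.98714.
This holds for months 1–239. Entering month 240 the balance is €649.26; 3% of the post-interest balance is now below €20.00, so the flat €20.00 minimum applies from here.
From month 240 a fixed €20.00 at rate r clears €649.26 in 49 more payments. Total: 239 + 49 = 288 months.

288 months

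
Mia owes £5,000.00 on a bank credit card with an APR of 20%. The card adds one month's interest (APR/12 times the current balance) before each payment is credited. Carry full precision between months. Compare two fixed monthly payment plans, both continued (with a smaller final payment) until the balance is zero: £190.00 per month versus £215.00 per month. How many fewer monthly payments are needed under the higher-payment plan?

Monthly rate r = 20%/12 = 1.66667% = 0.0166667.
At £190.00/mo: n = ⌈−ln(1 − rB₀/P)/ln(1+r)⌉ = 35 payments (last £176.20); total interest = total paid − £5,000.00 = £1,636.20.
At £215.00/mo: 30 payments (last £143.67); total interest £1,378.67.
Payments saved = 35 − 30 = 5.

5 fewer payments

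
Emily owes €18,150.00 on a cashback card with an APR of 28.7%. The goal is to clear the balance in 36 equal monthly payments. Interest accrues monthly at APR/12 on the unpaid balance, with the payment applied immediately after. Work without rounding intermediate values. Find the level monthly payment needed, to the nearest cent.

€757.63

Monthly rate r = 28.7%/12 = 2.39167% = 0.0239167.
Level-payment amortization: P = B₀·r / (1 − (1+r)^(−n)) = 18150.00·0.0239167 / (1 − 1.02392^(−36)).
Denominator 1 − (1+r)^(−36) = 0.572954687.
P = 434.087 / 0.572954687 ≈ 757.63.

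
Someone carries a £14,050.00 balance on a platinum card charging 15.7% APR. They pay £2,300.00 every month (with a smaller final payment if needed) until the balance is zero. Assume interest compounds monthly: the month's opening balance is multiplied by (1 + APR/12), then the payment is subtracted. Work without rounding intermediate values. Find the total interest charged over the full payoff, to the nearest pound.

Monthly rate r = 15.7%/12 = 1.30833% = 0.0130833.
Payoff takes n = ⌈−ln(1 − rB₀/P)/ln(1+r)⌉ = ⌈6.408⌉ = 7 payments; the last is £942.48.
Total paid = 6·£2,300.00 + £942.48 = £14,742.48.
Total interest = total paid − principal = £14,742.48 − £14,050.00 = £692.48.

£692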